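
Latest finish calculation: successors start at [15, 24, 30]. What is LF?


LF = min of all successor start times
Successors start at: [15, 24, 30]
LF = min(15, 24, 30)
= 15


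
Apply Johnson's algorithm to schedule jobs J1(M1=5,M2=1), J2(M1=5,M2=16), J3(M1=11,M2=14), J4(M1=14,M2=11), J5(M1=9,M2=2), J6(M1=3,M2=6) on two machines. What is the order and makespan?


Johnson's rule:
Group 1 (M1≤M2, sort by M1): ['J6', 'J2', 'J3']
Group 2 (M1>M2, sort desc M2): ['J4', 'J5', 'J1']
Sequence: J6 → J2 → J3 → J4 → J5 → J1
Makespan calculation:
  J6: M1 done=3, M2 done=9
  J2: M1 done=8, M2 done=25
  J3: M1 done=19, M2 done=39
  J4: M1 done=33, M2 done=50
  J5: M1 done=42, M2 done=52
  J1: M1 done=47, M2 done=53
= Sequence: J6 → J2 → J3 → J4 → J5 → J1, Makespan: 53


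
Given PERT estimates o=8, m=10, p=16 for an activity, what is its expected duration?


te = (o + 4m + p) / 6
= (8 + 4×10 + 16) / 6
= (8 + 40 + 16) / 6
= 64 / 6
= 10.67


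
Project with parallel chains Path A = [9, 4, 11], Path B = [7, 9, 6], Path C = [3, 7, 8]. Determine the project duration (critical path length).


Path A: 9 + 4 + 11 = 24
Path B: 7 + 9 + 6 = 22
Path C: 3 + 7 + 8 = 18
Critical path = longest = max(24, 22, 18)
= 24 (Path A)


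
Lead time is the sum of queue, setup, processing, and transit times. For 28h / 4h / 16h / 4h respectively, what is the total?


Lead time = queue + setup + processing + transit
= 28 + 4 + 16 + 4
= 52 hours


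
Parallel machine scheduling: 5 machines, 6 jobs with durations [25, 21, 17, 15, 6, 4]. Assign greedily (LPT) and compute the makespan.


Jobs (LPT sorted): [25, 21, 17, 15, 6, 4]
Machines: 5
  J=25 → Machine 1 (load: 0+25=25)
  J=21 → Machine 2 (load: 0+21=21)
  J=17 → Machine 3 (load: 0+17=17)
  J=15 → Machine 4 (load: 0+15=15)
  J=6 → Machine 5 (load: 0+6=6)
  J=4 → Machine 5 (load: 6+4=10)
Machine loads: [25, 21, 17, 15, 10]
Makespan = max = 25 time units


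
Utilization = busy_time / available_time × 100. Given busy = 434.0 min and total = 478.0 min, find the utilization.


Utilization = busy / total × 100
= 434.0 / 478.0 × 100
= 90.8%


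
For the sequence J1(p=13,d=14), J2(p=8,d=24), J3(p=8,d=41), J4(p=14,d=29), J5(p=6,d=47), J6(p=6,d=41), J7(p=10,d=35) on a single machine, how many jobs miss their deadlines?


Completion vs due date:
  J1: C=13, d=14 → on time
  J2: C=21, d=24 → on time
  J3: C=29, d=41 → on time
  J4: C=43, d=29 → TARDY
  J5: C=49, d=47 → TARDY
  J6: C=55, d=41 → TARDY
  J7: C=65, d=35 → TARDY
Tardy jobs: J4, J5, J6, J7
Count = 4


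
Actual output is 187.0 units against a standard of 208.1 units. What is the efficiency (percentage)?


Efficiency = (actual / standard) × 100
= (187.0 / 208.1) × 100
= 89.9%


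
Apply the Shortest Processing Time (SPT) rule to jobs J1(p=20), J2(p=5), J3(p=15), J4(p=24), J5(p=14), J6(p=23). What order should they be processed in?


SPT: sort by shortest processing time
  J2: p=5
  J5: p=14
  J3: p=15
  J1: p=20
  J6: p=23
  J4: p=24
Order: J2 → J5 → J3 → J1 → J6 → J4


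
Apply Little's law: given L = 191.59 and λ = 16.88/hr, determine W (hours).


Little's law: L = λW → W = L / λ
= 191.59 / 16.88
= 11.35 hours


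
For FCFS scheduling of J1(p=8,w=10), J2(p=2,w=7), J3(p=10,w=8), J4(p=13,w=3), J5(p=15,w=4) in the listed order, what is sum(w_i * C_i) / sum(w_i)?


Completion times:
  J1: C=8, w×C=10×8=80
  J2: C=10, w×C=7×10=70
  J3: C=20, w×C=8×20=160
  J4: C=33, w×C=3×33=99
  J5: C=48, w×C=4×48=192
Sum w×C = 601
Sum w = 32
Weighted avg = 601/32
= 18.78


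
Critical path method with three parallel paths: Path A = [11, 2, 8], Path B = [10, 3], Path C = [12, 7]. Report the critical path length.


Path A: 11 + 2 + 8 = 21
Path B: 10 + 3 = 13
Path C: 12 + 7 = 19
Critical path = longest = max(21, 13, 19)
= 21 (Path A)


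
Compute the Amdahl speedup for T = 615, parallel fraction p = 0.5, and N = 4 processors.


Amdahl's law: T_p = T × ((1-p) + p/N)
= 615 × ((1-0.5) + 0.5/4)
= 615 × (0.50 + 0.1250)
= 615 × 0.6250
= 384.38
Speedup = 615/384.38
= 1.60×


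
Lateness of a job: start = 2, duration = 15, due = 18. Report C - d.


Completion = 2 + 15 = 17
Lateness = C - d = 17 - 18
= -1


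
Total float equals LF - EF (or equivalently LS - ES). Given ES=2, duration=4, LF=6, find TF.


EF = ES + duration = 2 + 4 = 6
LS = LF - duration = 6 - 4 = 2
Total Float = LF - EF = 6 - 6
(or LS - ES = 2 - 2)
= 0


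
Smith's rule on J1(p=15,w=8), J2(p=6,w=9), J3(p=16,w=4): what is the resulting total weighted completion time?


WSPT order (by p/w): J2 → J1 → J3
  J2: C=6, w·C=9×6=54
  J1: C=21, w·C=8×21=168
  J3: C=37, w·C=4×37=148
Σ w·C = 370
= 370


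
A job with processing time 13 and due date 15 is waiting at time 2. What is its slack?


Slack = due - current_time - processing
= 15 - 2 - 13
= 0


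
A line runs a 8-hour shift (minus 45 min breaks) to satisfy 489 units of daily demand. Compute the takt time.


Available = 8×60 - 45 = 435 min
Takt time = 435 / 489
= 0.89 min/unit


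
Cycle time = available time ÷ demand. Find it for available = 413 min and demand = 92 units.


Cycle time = available time / demand
= 413 / 92
= 4.49 min/unit


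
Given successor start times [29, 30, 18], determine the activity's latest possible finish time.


LF = min of all successor start times
Successors start at: [29, 30, 18]
LF = min(29, 30, 18)
= 18


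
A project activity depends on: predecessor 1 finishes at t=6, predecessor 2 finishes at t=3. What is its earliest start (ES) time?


ES = max of all predecessor completion times
Predecessors: [6, 3]
ES = max(6, 3)
= 6


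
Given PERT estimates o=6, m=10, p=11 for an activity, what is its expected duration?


te = (o + 4m + p) / 6
= (6 + 4×10 + 11) / 6
= (6 + 40 + 11) / 6
= 57 / 6
= 9.50


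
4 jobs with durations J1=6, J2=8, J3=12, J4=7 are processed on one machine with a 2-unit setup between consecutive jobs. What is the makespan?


Makespan = Σ processing + (n-1) × setup
= (6 + 8 + 12 + 7) + (4-1)×2
= 33 + 6
= 39 time units


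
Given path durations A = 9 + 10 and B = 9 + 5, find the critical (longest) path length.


Path A: 9 + 10 = 19
Path B: 9 + 5 = 14
Critical path = longest = max(19, 14)
= 19 (Path A)


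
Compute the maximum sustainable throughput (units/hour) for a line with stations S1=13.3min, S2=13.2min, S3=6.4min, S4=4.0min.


Bottleneck = longest station time
Station times: [13.3, 13.2, 6.4, 4.0]
Max = 13.3 min
Rate = 60 / 13.3
= 4.51 units/hour (bottleneck: 13.3min)


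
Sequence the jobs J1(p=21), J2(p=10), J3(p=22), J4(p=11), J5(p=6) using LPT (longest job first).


LPT: sort by longest processing time first
  J3: p=22
  J1: p=21
  J4: p=11
  J2: p=10
  J5: p=6
Order: J3 → J1 → J4 → J2 → J5


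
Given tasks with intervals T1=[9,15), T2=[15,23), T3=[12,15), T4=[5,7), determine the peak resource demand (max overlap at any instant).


Check each time point for overlaps:
  t=12: 2 tasks active (T1, T3)
Max concurrent = 2


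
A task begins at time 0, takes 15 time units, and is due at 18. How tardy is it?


Completion = start + processing = 0 + 15 = 15
Tardiness = max(0, C - d) = max(0, 15 - 18)
= max(0, -3)
= 0


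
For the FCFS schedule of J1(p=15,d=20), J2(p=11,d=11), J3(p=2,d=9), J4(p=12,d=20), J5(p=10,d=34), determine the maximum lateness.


Lateness per job (L = C - d):
  J1: C=15, d=20, L=-5
  J2: C=26, d=11, L=15
  J3: C=28, d=9, L=19
  J4: C=40, d=20, L=20
  J5: C=50, d=34, L=16
Lmax = max(-5, 15, 19, 20, 16)
= 20


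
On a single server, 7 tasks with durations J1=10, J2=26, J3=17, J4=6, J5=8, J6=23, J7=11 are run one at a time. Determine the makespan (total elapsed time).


Sequential makespan: sum all processing times
= 10 + 26 + 17 + 6 + 8 + 23 + 11
= 101 time units


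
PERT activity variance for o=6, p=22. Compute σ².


σ² = ((p - o) / 6)² = (p - o)² / 36
= (22 - 6)² / 36
= 16² / 36
= 256 / 36
= 7.1111


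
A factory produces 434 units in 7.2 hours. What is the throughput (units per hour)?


Throughput = units / time
= 434 / 7.2
= 60.3 units/hour


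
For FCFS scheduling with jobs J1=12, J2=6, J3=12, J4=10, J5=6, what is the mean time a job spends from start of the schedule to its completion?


Completion times:
  J1: completes at 12
  J2: completes at 18
  J3: completes at 30
  J4: completes at 40
  J5: completes at 46
Sum = 146
Average = 146/5
= 29.20


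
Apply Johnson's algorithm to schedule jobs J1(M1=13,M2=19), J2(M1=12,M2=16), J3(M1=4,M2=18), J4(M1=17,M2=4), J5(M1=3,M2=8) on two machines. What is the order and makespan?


Johnson's rule:
Group 1 (M1≤M2, sort by M1): ['J5', 'J3', 'J2', 'J1']
Group 2 (M1>M2, sort desc M2): ['J4']
Sequence: J5 → J3 → J2 → J1 → J4
Makespan calculation:
  J5: M1 done=3, M2 done=11
  J3: M1 done=7, M2 done=29
  J2: M1 done=19, M2 done=45
  J1: M1 done=32, M2 done=64
  J4: M1 done=49, M2 done=68
= Sequence: J5 → J3 → J2 → J1 → J4, Makespan: 68


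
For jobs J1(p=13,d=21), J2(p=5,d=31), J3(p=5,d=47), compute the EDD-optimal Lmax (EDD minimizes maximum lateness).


EDD order: J1 → J2 → J3
Completion and lateness:
  J1: C=13, d=21, L=13-21=-8
  J2: C=18, d=31, L=18-31=-13
  J3: C=23, d=47, L=23-47=-24
Lmax = max(-8, -13, -24)
= -8


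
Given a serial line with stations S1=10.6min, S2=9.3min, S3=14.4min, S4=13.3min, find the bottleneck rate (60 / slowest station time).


Bottleneck = longest station time
Station times: [10.6, 9.3, 14.4, 13.3]
Max = 14.4 min
Rate = 60 / 14.4
= 4.17 units/hour (bottleneck: 14.4min)


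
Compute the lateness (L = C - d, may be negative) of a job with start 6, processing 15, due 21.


Completion = 6 + 15 = 21
Lateness = C - d = 21 - 21
= 0


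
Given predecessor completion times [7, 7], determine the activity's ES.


ES = max of all predecessor completion times
Predecessors: [7, 7]
ES = max(7, 7)
= 7


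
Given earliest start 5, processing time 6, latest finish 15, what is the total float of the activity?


EF = ES + duration = 5 + 6 = 11
LS = LF - duration = 15 - 6 = 9
Total Float = LF - EF = 15 - 11
(or LS - ES = 9 - 5)
= 4


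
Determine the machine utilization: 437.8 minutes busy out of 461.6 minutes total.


Utilization = busy / total × 100
= 437.8 / 461.6 × 100
= 94.8%


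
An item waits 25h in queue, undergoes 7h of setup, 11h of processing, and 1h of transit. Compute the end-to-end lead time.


Lead time = queue + setup + processing + transit
= 25 + 7 + 11 + 1
= 44 hours


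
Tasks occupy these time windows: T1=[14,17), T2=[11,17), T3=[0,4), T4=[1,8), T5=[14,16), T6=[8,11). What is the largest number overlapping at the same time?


Check each time point for overlaps:
  t=14: 3 tasks active (T1, T2, T5)
Max concurrent = 3


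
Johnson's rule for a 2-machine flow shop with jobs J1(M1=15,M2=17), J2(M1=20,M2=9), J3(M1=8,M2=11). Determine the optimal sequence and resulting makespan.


Johnson's rule:
Group 1 (M1≤M2, sort by M1): ['J3', 'J1']
Group 2 (M1>M2, sort desc M2): ['J2']
Sequence: J3 → J1 → J2
Makespan calculation:
  J3: M1 done=8, M2 done=19
  J1: M1 done=23, M2 done=40
  J2: M1 done=43, M2 done=52
= Sequence: J3 → J1 → J2, Makespan: 52


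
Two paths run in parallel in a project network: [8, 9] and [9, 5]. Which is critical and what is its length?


Path A: 8 + 9 = 17
Path B: 9 + 5 = 14
Critical path = longest = max(17, 14)
= 17 (Path A)


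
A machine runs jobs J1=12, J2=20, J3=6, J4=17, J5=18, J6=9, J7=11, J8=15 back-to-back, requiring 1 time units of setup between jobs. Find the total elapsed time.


Makespan = Σ processing + (n-1) × setup
= (12 + 20 + 6 + 17 + 18 + 9 + 11 + 15) + (8-1)×1
= 108 + 7
= 115 time units


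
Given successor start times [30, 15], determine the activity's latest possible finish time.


LF = min of all successor start times
Successors start at: [30, 15]
LF = min(30, 15)
= 15


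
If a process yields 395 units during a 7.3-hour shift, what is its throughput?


Throughput = units / time
= 395 / 7.3
= 54.1 units/hour


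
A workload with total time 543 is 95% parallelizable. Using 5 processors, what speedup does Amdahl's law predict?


Amdahl's law: T_p = T × ((1-p) + p/N)
= 543 × ((1-0.95) + 0.95/5)
= 543 × (0.05 + 0.1900)
= 543 × 0.2400
= 130.32
Speedup = 543/130.32
= 4.17×


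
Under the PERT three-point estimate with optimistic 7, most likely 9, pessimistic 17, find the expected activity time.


te = (o + 4m + p) / 6
= (7 + 4×9 + 17) / 6
= (7 + 36 + 17) / 6
= 60 / 6
= 10.00


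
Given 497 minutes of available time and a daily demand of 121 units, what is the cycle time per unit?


Cycle time = available time / demand
= 497 / 121
= 4.11 min/unit


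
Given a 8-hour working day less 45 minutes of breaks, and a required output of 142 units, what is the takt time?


Available = 8×60 - 45 = 435 min
Takt time = 435 / 142
= 3.06 min/unit


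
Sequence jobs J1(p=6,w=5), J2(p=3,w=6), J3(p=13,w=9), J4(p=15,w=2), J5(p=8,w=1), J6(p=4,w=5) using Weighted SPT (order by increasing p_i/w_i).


WSPT (Smith's rule): sort by p/w ascending
  J2: p/w = 3/6 = 0.500
  J6: p/w = 4/5 = 0.800
  J1: p/w = 6/5 = 1.200
  J3: p/w = 13/9 = 1.444
  J4: p/w = 15/2 = 7.500
  J5: p/w = 8/1 = 8.000
Order: J2 → J6 → J1 → J3 → J4 → J5


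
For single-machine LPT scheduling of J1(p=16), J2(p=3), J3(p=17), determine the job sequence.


LPT: sort by longest processing time first
  J3: p=17
  J1: p=16
  J2: p=3
Order: J3 → J1 → J2


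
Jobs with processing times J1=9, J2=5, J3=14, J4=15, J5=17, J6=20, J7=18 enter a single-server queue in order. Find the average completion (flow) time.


Completion times:
  J1: completes at 9
  J2: completes at 14
  J3: completes at 28
  J4: completes at 43
  J5: completes at 60
  J6: completes at 80
  J7: completes at 98
Sum = 332
Average = 332/7
= 47.43


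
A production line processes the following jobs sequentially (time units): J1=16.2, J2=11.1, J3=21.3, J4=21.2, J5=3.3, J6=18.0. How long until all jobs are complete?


Sequential makespan: sum all processing times
= 16.2 + 11.1 + 21.3 + 21.2 + 3.3 + 18.0
= 91.1 time units


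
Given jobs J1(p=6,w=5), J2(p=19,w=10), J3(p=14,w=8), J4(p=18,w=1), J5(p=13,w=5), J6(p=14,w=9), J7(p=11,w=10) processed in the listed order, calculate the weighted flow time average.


Completion times:
  J1: C=6, w×C=5×6=30
  J2: C=25, w×C=10×25=250
  J3: C=39, w×C=8×39=312
  J4: C=57, w×C=1×57=57
  J5: C=70, w×C=5×70=350
  J6: C=84, w×C=9×84=756
  J7: C=95, w×C=10×95=950
Sum w×C = 2705
Sum w = 48
Weighted avg = 2705/48
= 56.35


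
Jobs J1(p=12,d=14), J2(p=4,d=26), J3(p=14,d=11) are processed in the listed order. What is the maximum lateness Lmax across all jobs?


Lateness per job (L = C - d):
  J1: C=12, d=14, L=-2
  J2: C=16, d=26, L=-10
  J3: C=30, d=11, L=19
Lmax = max(-2, -10, 19)
= 19


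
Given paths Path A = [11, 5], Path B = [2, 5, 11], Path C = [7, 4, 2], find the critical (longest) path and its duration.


Path A: 11 + 5 = 16
Path B: 2 + 5 + 11 = 18
Path C: 7 + 4 + 2 = 13
Critical path = longest = max(16, 18, 13)
= 18 (Path B)


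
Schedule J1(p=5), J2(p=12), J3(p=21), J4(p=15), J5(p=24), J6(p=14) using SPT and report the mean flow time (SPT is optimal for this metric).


SPT order: J1 → J2 → J6 → J4 → J3 → J5
Completion times:
  J1: C=5
  J2: C=17
  J6: C=31
  J4: C=46
  J3: C=67
  J5: C=91
Sum = 257, n = 6
Mean flow = 257/6
= 42.83


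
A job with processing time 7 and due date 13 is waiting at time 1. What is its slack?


Slack = due - current_time - processing
= 13 - 1 - 7
= 5


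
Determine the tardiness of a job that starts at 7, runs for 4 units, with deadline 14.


Completion = start + processing = 7 + 4 = 11
Tardiness = max(0, C - d) = max(0, 11 - 14)
= max(0, -3)
= 0


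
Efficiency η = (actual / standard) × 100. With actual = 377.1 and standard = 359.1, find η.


Efficiency = (actual / standard) × 100
= (377.1 / 359.1) × 100
= 105.0%


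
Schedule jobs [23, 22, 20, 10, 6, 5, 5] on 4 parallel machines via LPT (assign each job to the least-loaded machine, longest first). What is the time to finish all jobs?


Jobs (LPT sorted): [23, 22, 20, 10, 6, 5, 5]
Machines: 4
  J=23 → Machine 1 (load: 0+23=23)
  J=22 → Machine 2 (load: 0+22=22)
  J=20 → Machine 3 (load: 0+20=20)
  J=10 → Machine 4 (load: 0+10=10)
  J=6 → Machine 4 (load: 10+6=16)
  J=5 → Machine 4 (load: 16+5=21)
  J=5 → Machine 3 (load: 20+5=25)
Machine loads: [23, 22, 25, 21]
Makespan = max = 25 time units


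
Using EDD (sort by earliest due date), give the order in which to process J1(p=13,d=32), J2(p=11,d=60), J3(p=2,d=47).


EDD: sort by earliest due date
  J1: d=32, p=13
  J3: d=47, p=2
  J2: d=60, p=11
Order: J1 → J3 → J2


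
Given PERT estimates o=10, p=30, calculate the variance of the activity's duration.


σ² = ((p - o) / 6)² = (p - o)² / 36
= (30 - 10)² / 36
= 20² / 36
= 400 / 36
= 11.1111


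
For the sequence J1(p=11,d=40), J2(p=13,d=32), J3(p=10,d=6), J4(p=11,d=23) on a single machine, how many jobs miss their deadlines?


Completion vs due date:
  J1: C=11, d=40 → on time
  J2: C=24, d=32 → on time
  J3: C=34, d=6 → TARDY
  J4: C=45, d=23 → TARDY
Tardy jobs: J3, J4
Count = 2


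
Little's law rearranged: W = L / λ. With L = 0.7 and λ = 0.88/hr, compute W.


Little's law: L = λW → W = L / λ
= 0.7 / 0.88
= 0.80 hours


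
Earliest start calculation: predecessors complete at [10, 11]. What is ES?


ES = max of all predecessor completion times
Predecessors: [10, 11]
ES = max(10, 11)
= 11


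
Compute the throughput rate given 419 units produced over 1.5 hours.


Throughput = units / time
= 419 / 1.5
= 279.3 units/hour


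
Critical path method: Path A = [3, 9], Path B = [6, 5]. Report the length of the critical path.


Path A: 3 + 9 = 12
Path B: 6 + 5 = 11
Critical path = longest = max(12, 11)
= 12 (Path A)


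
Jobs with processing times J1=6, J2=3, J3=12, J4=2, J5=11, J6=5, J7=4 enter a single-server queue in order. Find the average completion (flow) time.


Completion times:
  J1: completes at 6
  J2: completes at 9
  J3: completes at 21
  J4: completes at 23
  J5: completes at 34
  J6: completes at 39
  J7: completes at 43
Sum = 175
Average = 175/7
= 25.00


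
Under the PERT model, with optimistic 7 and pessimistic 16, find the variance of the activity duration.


σ² = ((p - o) / 6)² = (p - o)² / 36
= (16 - 7)² / 36
= 9² / 36
= 81 / 36
= 2.2500


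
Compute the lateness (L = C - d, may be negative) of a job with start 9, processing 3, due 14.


Completion = 9 + 3 = 12
Lateness = C - d = 12 - 14
= -2


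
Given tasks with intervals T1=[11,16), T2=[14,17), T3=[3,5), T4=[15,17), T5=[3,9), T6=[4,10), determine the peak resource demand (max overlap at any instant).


Check each time point for overlaps:
  t=4: 3 tasks active (T3, T5, T6)
Max concurrent = 3


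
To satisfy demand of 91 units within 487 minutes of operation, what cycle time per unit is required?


Cycle time = available time / demand
= 487 / 91
= 5.35 min/unit


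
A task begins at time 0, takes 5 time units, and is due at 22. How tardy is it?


Completion = start + processing = 0 + 5 = 5
Tardiness = max(0, C - d) = max(0, 5 - 22)
= max(0, -17)
= 0


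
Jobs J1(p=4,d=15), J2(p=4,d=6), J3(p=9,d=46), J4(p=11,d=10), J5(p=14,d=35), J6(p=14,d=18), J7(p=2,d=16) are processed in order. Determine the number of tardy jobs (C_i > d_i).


Completion vs due date:
  J1: C=4, d=15 → on time
  J2: C=8, d=6 → TARDY
  J3: C=17, d=46 → on time
  J4: C=28, d=10 → TARDY
  J5: C=42, d=35 → TARDY
  J6: C=56, d=18 → TARDY
  J7: C=58, d=16 → TARDY
Tardy jobs: J2, J4, J5, J6, J7
Count = 5


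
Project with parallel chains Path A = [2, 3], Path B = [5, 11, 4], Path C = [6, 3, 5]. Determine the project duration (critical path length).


Path A: 2 + 3 = 5
Path B: 5 + 11 + 4 = 20
Path C: 6 + 3 + 5 = 14
Critical path = longest = max(5, 20, 14)
= 20 (Path B)


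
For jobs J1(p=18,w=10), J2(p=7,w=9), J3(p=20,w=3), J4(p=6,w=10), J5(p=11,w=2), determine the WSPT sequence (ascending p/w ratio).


WSPT (Smith's rule): sort by p/w ascending
  J4: p/w = 6/10 = 0.600
  J2: p/w = 7/9 = 0.778
  J1: p/w = 18/10 = 1.800
  J5: p/w = 11/2 = 5.500
  J3: p/w = 20/3 = 6.667
Order: J4 → J2 → J1 → J5 → J3


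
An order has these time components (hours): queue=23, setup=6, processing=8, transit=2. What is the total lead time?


Lead time = queue + setup + processing + transit
= 23 + 6 + 8 + 2
= 39 hours


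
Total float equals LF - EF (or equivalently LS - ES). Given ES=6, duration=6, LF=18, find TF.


EF = ES + duration = 6 + 6 = 12
LS = LF - duration = 18 - 6 = 12
Total Float = LF - EF = 18 - 12
(or LS - ES = 12 - 6)
= 6


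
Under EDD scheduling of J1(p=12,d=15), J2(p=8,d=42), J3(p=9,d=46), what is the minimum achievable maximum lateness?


EDD order: J1 → J2 → J3
Completion and lateness:
  J1: C=12, d=15, L=12-15=-3
  J2: C=20, d=42, L=20-42=-22
  J3: C=29, d=46, L=29-46=-17
Lmax = max(-3, -22, -17)
= -3


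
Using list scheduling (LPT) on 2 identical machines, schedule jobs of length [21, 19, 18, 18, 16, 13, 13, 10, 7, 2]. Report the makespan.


Jobs (LPT sorted): [21, 19, 18, 18, 16, 13, 13, 10, 7, 2]
Machines: 2
  J=21 → Machine 1 (load: 0+21=21)
  J=19 → Machine 2 (load: 0+19=19)
  J=18 → Machine 2 (load: 19+18=37)
  J=18 → Machine 1 (load: 21+18=39)
  J=16 → Machine 2 (load: 37+16=53)
  J=13 → Machine 1 (load: 39+13=52)
  J=13 → Machine 1 (load: 52+13=65)
  J=10 → Machine 2 (load: 53+10=63)
  J=7 → Machine 2 (load: 63+7=70)
  J=2 → Machine 1 (load: 65+2=67)
Machine loads: [67, 70]
Makespan = max = 70 time units


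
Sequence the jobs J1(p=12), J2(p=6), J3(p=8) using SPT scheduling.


SPT: sort by shortest processing time
  J2: p=6
  J3: p=8
  J1: p=12
Order: J2 → J3 → J1


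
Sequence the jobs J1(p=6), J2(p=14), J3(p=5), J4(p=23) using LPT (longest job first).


LPT: sort by longest processing time first
  J4: p=23
  J2: p=14
  J1: p=6
  J3: p=5
Order: J4 → J2 → J1 → J3


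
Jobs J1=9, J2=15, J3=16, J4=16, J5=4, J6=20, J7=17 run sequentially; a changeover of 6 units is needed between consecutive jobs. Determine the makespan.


Makespan = Σ processing + (n-1) × setup
= (9 + 15 + 16 + 16 + 4 + 20 + 17) + (7-1)×6
= 97 + 36
= 133 time units


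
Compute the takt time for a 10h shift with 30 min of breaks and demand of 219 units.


Available = 10×60 - 30 = 570 min
Takt time = 570 / 219
= 2.60 min/unit


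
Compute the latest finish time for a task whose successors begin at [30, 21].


LF = min of all successor start times
Successors start at: [30, 21]
LF = min(30, 21)
= 21


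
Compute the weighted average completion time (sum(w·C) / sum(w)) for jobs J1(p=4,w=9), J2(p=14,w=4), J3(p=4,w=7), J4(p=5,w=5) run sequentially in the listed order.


Completion times:
  J1: C=4, w×C=9×4=36
  J2: C=18, w×C=4×18=72
  J3: C=22, w×C=7×22=154
  J4: C=27, w×C=5×27=135
Sum w×C = 397
Sum w = 25
Weighted avg = 397/25
= 15.88


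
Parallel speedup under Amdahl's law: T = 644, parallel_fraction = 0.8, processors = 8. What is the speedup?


Amdahl's law: T_p = T × ((1-p) + p/N)
= 644 × ((1-0.8) + 0.8/8)
= 644 × (0.20 + 0.1000)
= 644 × 0.3000
= 193.20
Speedup = 644/193.20
= 3.33×


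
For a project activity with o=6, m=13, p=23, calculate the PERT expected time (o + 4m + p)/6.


te = (o + 4m + p) / 6
= (6 + 4×13 + 23) / 6
= (6 + 52 + 23) / 6
= 81 / 6
= 13.50


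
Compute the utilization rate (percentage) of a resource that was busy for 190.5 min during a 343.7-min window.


Utilization = busy / total × 100
= 190.5 / 343.7 × 100
= 55.4%


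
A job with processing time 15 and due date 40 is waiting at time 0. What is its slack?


Slack = due - current_time - processing
= 40 - 0 - 15
= 25


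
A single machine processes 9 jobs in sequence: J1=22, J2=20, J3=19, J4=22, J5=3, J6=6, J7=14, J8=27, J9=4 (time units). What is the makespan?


Sequential makespan: sum all processing times
= 22 + 20 + 19 + 22 + 3 + 6 + 14 + 27 + 4
= 137 time units


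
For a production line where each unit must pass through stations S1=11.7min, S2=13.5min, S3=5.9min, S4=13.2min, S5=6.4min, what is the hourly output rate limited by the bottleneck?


Bottleneck = longest station time
Station times: [11.7, 13.5, 5.9, 13.2, 6.4]
Max = 13.5 min
Rate = 60 / 13.5
= 4.44 units/hour (bottleneck: 13.5min)


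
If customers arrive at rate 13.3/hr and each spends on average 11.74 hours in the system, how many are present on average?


Little's law: L = λ × W
= 13.3 × 11.74
= 156.14


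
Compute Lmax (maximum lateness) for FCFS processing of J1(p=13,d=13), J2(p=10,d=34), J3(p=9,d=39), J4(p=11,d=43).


Lateness per job (L = C - d):
  J1: C=13, d=13, L=0
  J2: C=23, d=34, L=-11
  J3: C=32, d=39, L=-7
  J4: C=43, d=43, L=0
Lmax = max(0, -11, -7, 0)
= 0


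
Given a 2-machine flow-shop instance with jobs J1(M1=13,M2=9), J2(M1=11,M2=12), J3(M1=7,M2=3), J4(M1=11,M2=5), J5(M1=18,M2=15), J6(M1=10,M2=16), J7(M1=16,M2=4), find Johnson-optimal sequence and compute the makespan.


Johnson's rule:
Group 1 (M1≤M2, sort by M1): ['J6', 'J2']
Group 2 (M1>M2, sort desc M2): ['J5', 'J1', 'J4', 'J7', 'J3']
Sequence: J6 → J2 → J5 → J1 → J4 → J7 → J3
Makespan calculation:
  J6: M1 done=10, M2 done=26
  J2: M1 done=21, M2 done=38
  J5: M1 done=39, M2 done=54
  J1: M1 done=52, M2 done=63
  J4: M1 done=63, M2 done=68
  J7: M1 done=79, M2 done=83
  J3: M1 done=86, M2 done=89
= Sequence: J6 → J2 → J5 → J1 → J4 → J7 → J3, Makespan: 89


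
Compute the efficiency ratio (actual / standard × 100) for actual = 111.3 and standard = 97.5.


Efficiency = (actual / standard) × 100
= (111.3 / 97.5) × 100
= 114.2%


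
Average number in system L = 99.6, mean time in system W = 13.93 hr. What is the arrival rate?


Little's law: L = λW → λ = L / W
= 99.6 / 13.93
= 7.15 per hour


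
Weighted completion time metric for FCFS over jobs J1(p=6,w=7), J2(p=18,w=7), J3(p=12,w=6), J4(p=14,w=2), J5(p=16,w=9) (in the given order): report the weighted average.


Completion times:
  J1: C=6, w×C=7×6=42
  J2: C=24, w×C=7×24=168
  J3: C=36, w×C=6×36=216
  J4: C=50, w×C=2×50=100
  J5: C=66, w×C=9×66=594
Sum w×C = 1120
Sum w = 31
Weighted avg = 1120/31
= 36.13


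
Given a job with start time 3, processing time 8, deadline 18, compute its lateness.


Completion = 3 + 8 = 11
Lateness = C - d = 11 - 18
= -7


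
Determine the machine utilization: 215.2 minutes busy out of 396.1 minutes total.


Utilization = busy / total × 100
= 215.2 / 396.1 × 100
= 54.3%


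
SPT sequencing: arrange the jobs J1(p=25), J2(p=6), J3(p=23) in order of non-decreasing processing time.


SPT: sort by shortest processing time
  J2: p=6
  J3: p=23
  J1: p=25
Order: J2 → J3 → J1


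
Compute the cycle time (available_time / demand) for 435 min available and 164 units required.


Cycle time = available time / demand
= 435 / 164
= 2.65 min/unit


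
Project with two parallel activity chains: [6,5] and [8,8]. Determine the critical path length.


Path A: 6 + 5 = 11
Path B: 8 + 8 = 16
Critical path = longest = max(11, 16)
= 16 (Path B)


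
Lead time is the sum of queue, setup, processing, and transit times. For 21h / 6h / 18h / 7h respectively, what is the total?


Lead time = queue + setup + processing + transit
= 21 + 6 + 18 + 7
= 52 hours


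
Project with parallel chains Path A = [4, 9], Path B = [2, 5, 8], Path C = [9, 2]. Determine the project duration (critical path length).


Path A: 4 + 9 = 13
Path B: 2 + 5 + 8 = 15
Path C: 9 + 2 = 11
Critical path = longest = max(13, 15, 11)
= 15 (Path B)


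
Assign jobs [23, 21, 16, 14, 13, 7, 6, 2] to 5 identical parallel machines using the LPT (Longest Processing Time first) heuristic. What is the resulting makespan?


Jobs (LPT sorted): [23, 21, 16, 14, 13, 7, 6, 2]
Machines: 5
  J=23 → Machine 1 (load: 0+23=23)
  J=21 → Machine 2 (load: 0+21=21)
  J=16 → Machine 3 (load: 0+16=16)
  J=14 → Machine 4 (load: 0+14=14)
  J=13 → Machine 5 (load: 0+13=13)
  J=7 → Machine 5 (load: 13+7=20)
  J=6 → Machine 4 (load: 14+6=20)
  J=2 → Machine 3 (load: 16+2=18)
Machine loads: [23, 21, 18, 20, 20]
Makespan = max = 23 time units


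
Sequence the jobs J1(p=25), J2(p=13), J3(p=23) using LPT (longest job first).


LPT: sort by longest processing time first
  J1: p=25
  J3: p=23
  J2: p=13
Order: J1 → J3 → J2


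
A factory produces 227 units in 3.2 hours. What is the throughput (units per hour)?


Throughput = units / time
= 227 / 3.2
= 70.9 units/hour


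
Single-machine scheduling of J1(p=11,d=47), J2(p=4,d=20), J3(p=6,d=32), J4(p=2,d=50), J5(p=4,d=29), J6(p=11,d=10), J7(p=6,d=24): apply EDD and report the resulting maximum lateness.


EDD order: J6 → J2 → J7 → J5 → J3 → J1 → J4
Completion and lateness:
  J6: C=11, d=10, L=11-10=1
  J2: C=15, d=20, L=15-20=-5
  J7: C=21, d=24, L=21-24=-3
  J5: C=25, d=29, L=25-29=-4
  J3: C=31, d=32, L=31-32=-1
  J1: C=42, d=47, L=42-47=-5
  J4: C=44, d=50, L=44-50=-6
Lmax = max(1, -5, -3, -4, -1, -5, -6)
= 1


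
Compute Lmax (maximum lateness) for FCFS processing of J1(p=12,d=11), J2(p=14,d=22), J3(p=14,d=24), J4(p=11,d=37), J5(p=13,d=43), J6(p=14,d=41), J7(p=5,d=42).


Lateness per job (L = C - d):
  J1: C=12, d=11, L=1
  J2: C=26, d=22, L=4
  J3: C=40, d=24, L=16
  J4: C=51, d=37, L=14
  J5: C=64, d=43, L=21
  J6: C=78, d=41, L=37
  J7: C=83, d=42, L=41
Lmax = max(1, 4, 16, 14, 21, 37, 41)
= 41


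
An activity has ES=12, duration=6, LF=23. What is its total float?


EF = ES + duration = 12 + 6 = 18
LS = LF - duration = 23 - 6 = 17
Total Float = LF - EF = 23 - 18
(or LS - ES = 17 - 12)
= 5


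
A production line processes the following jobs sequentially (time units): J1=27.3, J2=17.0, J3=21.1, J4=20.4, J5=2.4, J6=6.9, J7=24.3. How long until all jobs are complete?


Sequential makespan: sum all processing times
= 27.3 + 17.0 + 21.1 + 20.4 + 2.4 + 6.9 + 24.3
= 119.4 time units


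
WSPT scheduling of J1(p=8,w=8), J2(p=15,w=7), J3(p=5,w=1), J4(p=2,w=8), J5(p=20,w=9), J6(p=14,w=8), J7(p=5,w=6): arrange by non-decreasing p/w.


WSPT (Smith's rule): sort by p/w ascending
  J4: p/w = 2/8 = 0.250
  J7: p/w = 5/6 = 0.833
  J1: p/w = 8/8 = 1.000
  J6: p/w = 14/8 = 1.750
  J2: p/w = 15/7 = 2.143
  J5: p/w = 20/9 = 2.222
  J3: p/w = 5/1 = 5.000
Order: J4 → J7 → J1 → J6 → J2 → J5 → J3


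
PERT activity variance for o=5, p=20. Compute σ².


σ² = ((p - o) / 6)² = (p - o)² / 36
= (20 - 5)² / 36
= 15² / 36
= 225 / 36
= 6.2500


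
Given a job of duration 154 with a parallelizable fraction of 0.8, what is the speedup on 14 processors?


Amdahl's law: T_p = T × ((1-p) + p/N)
= 154 × ((1-0.8) + 0.8/14)
= 154 × (0.20 + 0.0571)
= 154 × 0.2571
= 39.60
Speedup = 154/39.60
= 3.89×


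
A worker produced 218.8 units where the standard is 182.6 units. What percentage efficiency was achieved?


Efficiency = (actual / standard) × 100
= (218.8 / 182.6) × 100
= 119.8%


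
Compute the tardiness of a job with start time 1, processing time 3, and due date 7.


Completion = start + processing = 1 + 3 = 4
Tardiness = max(0, C - d) = max(0, 4 - 7)
= max(0, -3)
= 0


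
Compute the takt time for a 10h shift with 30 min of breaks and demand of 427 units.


Available = 10×60 - 30 = 570 min
Takt time = 570 / 427
= 1.33 min/unit


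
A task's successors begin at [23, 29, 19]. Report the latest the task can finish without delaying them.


LF = min of all successor start times
Successors start at: [23, 29, 19]
LF = min(23, 29, 19)
= 19


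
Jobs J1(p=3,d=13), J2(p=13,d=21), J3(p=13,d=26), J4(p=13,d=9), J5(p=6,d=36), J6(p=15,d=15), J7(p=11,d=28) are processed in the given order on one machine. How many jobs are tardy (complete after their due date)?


Completion vs due date:
  J1: C=3, d=13 → on time
  J2: C=16, d=21 → on time
  J3: C=29, d=26 → TARDY
  J4: C=42, d=9 → TARDY
  J5: C=48, d=36 → TARDY
  J6: C=63, d=15 → TARDY
  J7: C=74, d=28 → TARDY
Tardy jobs: J3, J4, J5, J6, J7
Count = 5


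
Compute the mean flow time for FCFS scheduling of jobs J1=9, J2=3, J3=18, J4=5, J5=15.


Completion times:
  J1: completes at 9
  J2: completes at 12
  J3: completes at 30
  J4: completes at 35
  J5: completes at 50
Sum = 136
Average = 136/5
= 27.20


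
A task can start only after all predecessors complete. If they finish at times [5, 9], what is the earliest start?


ES = max of all predecessor completion times
Predecessors: [5, 9]
ES = max(5, 9)
= 9


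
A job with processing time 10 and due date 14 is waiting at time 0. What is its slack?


Slack = due - current_time - processing
= 14 - 0 - 10
= 4


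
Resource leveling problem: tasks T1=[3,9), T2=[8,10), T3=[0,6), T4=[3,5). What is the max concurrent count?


Check each time point for overlaps:
  t=3: 3 tasks active (T1, T3, T4)
Max concurrent = 3


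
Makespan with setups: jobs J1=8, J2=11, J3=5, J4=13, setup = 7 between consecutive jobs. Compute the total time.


Makespan = Σ processing + (n-1) × setup
= (8 + 11 + 5 + 13) + (4-1)×7
= 37 + 21
= 58 time units


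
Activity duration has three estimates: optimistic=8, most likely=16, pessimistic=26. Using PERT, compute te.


te = (o + 4m + p) / 6
= (8 + 4×16 + 26) / 6
= (8 + 64 + 26) / 6
= 98 / 6
= 16.33


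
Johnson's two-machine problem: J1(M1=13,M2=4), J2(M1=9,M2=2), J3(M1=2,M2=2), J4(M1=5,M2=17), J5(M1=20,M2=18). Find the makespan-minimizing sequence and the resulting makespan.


Johnson's rule:
Group 1 (M1≤M2, sort by M1): ['J3', 'J4']
Group 2 (M1>M2, sort desc M2): ['J5', 'J1', 'J2']
Sequence: J3 → J4 → J5 → J1 → J2
Makespan calculation:
  J3: M1 done=2, M2 done=4
  J4: M1 done=7, M2 done=24
  J5: M1 done=27, M2 done=45
  J1: M1 done=40, M2 done=49
  J2: M1 done=49, M2 done=51
= Sequence: J3 → J4 → J5 → J1 → J2, Makespan: 51


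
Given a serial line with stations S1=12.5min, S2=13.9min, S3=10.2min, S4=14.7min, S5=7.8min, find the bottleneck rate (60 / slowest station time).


Bottleneck = longest station time
Station times: [12.5, 13.9, 10.2, 14.7, 7.8]
Max = 14.7 min
Rate = 60 / 14.7
= 4.08 units/hour (bottleneck: 14.7min)


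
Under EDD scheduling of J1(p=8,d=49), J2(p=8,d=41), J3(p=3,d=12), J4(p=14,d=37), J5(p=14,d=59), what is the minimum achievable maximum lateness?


EDD order: J3 → J4 → J2 → J1 → J5
Completion and lateness:
  J3: C=3, d=12, L=3-12=-9
  J4: C=17, d=37, L=17-37=-20
  J2: C=25, d=41, L=25-41=-16
  J1: C=33, d=49, L=33-49=-16
  J5: C=47, d=59, L=47-59=-12
Lmax = max(-9, -20, -16, -16, -12)
= -9


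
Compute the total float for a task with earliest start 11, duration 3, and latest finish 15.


EF = ES + duration = 11 + 3 = 14
LS = LF - duration = 15 - 3 = 12
Total Float = LF - EF = 15 - 14
(or LS - ES = 12 - 11)
= 1


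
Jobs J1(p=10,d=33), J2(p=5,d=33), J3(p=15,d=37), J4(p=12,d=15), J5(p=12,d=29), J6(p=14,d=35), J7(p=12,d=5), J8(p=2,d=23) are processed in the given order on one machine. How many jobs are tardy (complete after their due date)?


Completion vs due date:
  J1: C=10, d=33 → on time
  J2: C=15, d=33 → on time
  J3: C=30, d=37 → on time
  J4: C=42, d=15 → TARDY
  J5: C=54, d=29 → TARDY
  J6: C=68, d=35 → TARDY
  J7: C=80, d=5 → TARDY
  J8: C=82, d=23 → TARDY
Tardy jobs: J4, J5, J6, J7, J8
Count = 5


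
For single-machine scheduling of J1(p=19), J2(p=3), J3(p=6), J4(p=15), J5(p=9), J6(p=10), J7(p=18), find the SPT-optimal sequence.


SPT: sort by shortest processing time
  J2: p=3
  J3: p=6
  J5: p=9
  J6: p=10
  J4: p=15
  J7: p=18
  J1: p=19
Order: J2 → J3 → J5 → J6 → J4 → J7 → J1


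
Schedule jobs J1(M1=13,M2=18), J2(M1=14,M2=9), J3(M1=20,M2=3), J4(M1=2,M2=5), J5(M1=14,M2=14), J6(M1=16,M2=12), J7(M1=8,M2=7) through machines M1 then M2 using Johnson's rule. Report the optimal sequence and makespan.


Johnson's rule:
Group 1 (M1≤M2, sort by M1): ['J4', 'J1', 'J5']
Group 2 (M1>M2, sort desc M2): ['J6', 'J2', 'J7', 'J3']
Sequence: J4 → J1 → J5 → J6 → J2 → J7 → J3
Makespan calculation:
  J4: M1 done=2, M2 done=7
  J1: M1 done=15, M2 done=33
  J5: M1 done=29, M2 done=47
  J6: M1 done=45, M2 done=59
  J2: M1 done=59, M2 done=68
  J7: M1 done=67, M2 done=75
  J3: M1 done=87, M2 done=90
= Sequence: J4 → J1 → J5 → J6 → J2 → J7 → J3, Makespan: 90


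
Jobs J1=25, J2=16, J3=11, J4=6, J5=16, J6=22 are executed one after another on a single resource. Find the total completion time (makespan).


Sequential makespan: sum all processing times
= 25 + 16 + 11 + 6 + 16 + 22
= 96 time units


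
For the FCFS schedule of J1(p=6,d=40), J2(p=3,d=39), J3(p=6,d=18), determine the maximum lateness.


Lateness per job (L = C - d):
  J1: C=6, d=40, L=-34
  J2: C=9, d=39, L=-30
  J3: C=15, d=18, L=-3
Lmax = max(-34, -30, -3)
= -3


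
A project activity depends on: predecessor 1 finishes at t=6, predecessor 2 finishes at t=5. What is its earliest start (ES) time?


ES = max of all predecessor completion times
Predecessors: [6, 5]
ES = max(6, 5)
= 6


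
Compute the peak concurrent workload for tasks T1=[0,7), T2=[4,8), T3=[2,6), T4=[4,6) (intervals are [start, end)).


Check each time point for overlaps:
  t=4: 4 tasks active (T1, T2, T3, T4)
Max concurrent = 4


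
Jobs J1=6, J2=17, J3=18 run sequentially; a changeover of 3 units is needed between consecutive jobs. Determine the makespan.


Makespan = Σ processing + (n-1) × setup
= (6 + 17 + 18) + (3-1)×3
= 41 + 6
= 47 time units


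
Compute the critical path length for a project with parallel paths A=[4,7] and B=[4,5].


Path A: 4 + 7 = 11
Path B: 4 + 5 = 9
Critical path = longest = max(11, 9)
= 11 (Path A)


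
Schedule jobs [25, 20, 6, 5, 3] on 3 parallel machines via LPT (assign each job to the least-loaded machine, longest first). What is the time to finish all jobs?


Jobs (LPT sorted): [25, 20, 6, 5, 3]
Machines: 3
  J=25 → Machine 1 (load: 0+25=25)
  J=20 → Machine 2 (load: 0+20=20)
  J=6 → Machine 3 (load: 0+6=6)
  J=5 → Machine 3 (load: 6+5=11)
  J=3 → Machine 3 (load: 11+3=14)
Machine loads: [25, 20, 14]
Makespan = max = 25 time units


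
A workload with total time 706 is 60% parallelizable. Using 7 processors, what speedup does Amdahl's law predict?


Amdahl's law: T_p = T × ((1-p) + p/N)
= 706 × ((1-0.6) + 0.6/7)
= 706 × (0.40 + 0.0857)
= 706 × 0.4857
= 342.91
Speedup = 706/342.91
= 2.06×


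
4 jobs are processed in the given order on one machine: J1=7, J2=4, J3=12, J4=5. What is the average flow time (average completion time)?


Completion times:
  J1: completes at 7
  J2: completes at 11
  J3: completes at 23
  J4: completes at 28
Sum = 69
Average = 69/4
= 17.25


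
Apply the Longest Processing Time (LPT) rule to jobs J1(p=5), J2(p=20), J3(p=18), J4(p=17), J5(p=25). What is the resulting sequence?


LPT: sort by longest processing time first
  J5: p=25
  J2: p=20
  J3: p=18
  J4: p=17
  J1: p=5
Order: J5 → J2 → J3 → J4 → J1


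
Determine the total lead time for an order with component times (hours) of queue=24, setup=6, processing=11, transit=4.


Lead time = queue + setup + processing + transit
= 24 + 6 + 11 + 4
= 45 hours


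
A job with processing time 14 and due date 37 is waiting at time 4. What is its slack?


Slack = due - current_time - processing
= 37 - 4 - 14
= 19


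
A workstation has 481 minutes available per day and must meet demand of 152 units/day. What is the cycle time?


Cycle time = available time / demand
= 481 / 152
= 3.16 min/unit
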